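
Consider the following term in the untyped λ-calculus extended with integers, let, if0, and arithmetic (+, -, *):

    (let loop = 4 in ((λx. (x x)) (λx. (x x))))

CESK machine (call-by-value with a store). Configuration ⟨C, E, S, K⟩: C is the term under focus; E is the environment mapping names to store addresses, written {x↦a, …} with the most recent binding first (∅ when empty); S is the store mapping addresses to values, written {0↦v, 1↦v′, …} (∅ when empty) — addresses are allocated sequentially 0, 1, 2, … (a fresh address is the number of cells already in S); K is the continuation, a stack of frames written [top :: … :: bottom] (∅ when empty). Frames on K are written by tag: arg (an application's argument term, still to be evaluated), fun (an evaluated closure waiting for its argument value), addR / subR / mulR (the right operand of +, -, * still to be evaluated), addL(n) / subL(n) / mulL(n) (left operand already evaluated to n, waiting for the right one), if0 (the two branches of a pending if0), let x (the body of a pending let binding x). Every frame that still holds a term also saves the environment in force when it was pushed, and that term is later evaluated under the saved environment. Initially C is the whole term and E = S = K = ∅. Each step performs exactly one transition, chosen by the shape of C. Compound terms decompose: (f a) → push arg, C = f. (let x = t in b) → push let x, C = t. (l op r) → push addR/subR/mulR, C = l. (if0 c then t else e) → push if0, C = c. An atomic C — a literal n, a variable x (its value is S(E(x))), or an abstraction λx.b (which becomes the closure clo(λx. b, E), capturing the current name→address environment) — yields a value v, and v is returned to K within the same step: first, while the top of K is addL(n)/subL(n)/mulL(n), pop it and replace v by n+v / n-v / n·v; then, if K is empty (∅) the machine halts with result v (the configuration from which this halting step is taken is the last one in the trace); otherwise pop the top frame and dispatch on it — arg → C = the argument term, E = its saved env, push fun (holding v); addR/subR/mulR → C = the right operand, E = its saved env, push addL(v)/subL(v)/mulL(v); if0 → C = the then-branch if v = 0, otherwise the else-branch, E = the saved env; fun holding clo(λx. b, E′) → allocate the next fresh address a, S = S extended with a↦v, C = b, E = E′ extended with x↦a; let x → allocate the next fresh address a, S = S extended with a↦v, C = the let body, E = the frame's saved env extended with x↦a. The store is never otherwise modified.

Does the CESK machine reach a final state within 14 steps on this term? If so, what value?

Answer: DIVERGES (no final state within 14 steps)

Machine steps:
step 0: ⟨C=(let loop = 4 in ((λx. (x x)) (λx. (x x)))); E=∅; S=∅; K=∅⟩
step 1: ⟨C=4; E=∅; S=∅; K=[let loop]⟩
step 2: ⟨C=((λx. (x x)) (λx. (x x))); E={loop↦0}; S={0↦4}; K=∅⟩
step 3: ⟨C=(λx. (x x)); E={loop↦0}; S={0↦4}; K=[arg]⟩
step 4: ⟨C=(λx. (x x)); E={loop↦0}; S={0↦4}; K=[fun]⟩
step 5: ⟨C=(x x); E={x↦1, loop↦0}; S={0↦4, 1↦clo(λx. (x x), {loop↦0})}; K=∅⟩
step 6: ⟨C=x; E={x↦1, loop↦0}; S={0↦4, 1↦clo(λx. (x x), {loop↦0})}; K=[arg]⟩
step 7: ⟨C=x; E={x↦1, loop↦0}; S={0↦4, 1↦clo(λx. (x x), {loop↦0})}; K=[fun]⟩
step 8: ⟨C=(x x); E={x↦2, loop↦0}; S={0↦4, 1↦clo(λx. (x x), {loop↦0}), 2↦clo(λx. (x x), {loop↦0})}; K=∅⟩
step 9: ⟨C=x; E={x↦2, loop↦0}; S={0↦4, 1↦clo(λx. (x x), {loop↦0}), 2↦clo(λx. (x x), {loop↦0})}; K=[arg]⟩
step 10: ⟨C=x; E={x↦2, loop↦0}; S={0↦4, 1↦clo(λx. (x x), {loop↦0}), 2↦clo(λx. (x x), {loop↦0})}; K=[fun]⟩
step 11: ⟨C=(x x); E={x↦3, loop↦0}; S={0↦4, 1↦clo(λx. (x x), {loop↦0}), 2↦clo(λx. (x x), {loop↦0}), 3↦clo(λx. (x x), {loop↦0})}; K=∅⟩
step 12: ⟨C=x; E={x↦3, loop↦0}; S={0↦4, 1↦clo(λx. (x x), {loop↦0}), 2↦clo(λx. (x x), {loop↦0}), 3↦clo(λx. (x x), {loop↦0})}; K=[arg]⟩
step 13: ⟨C=x; E={x↦3, loop↦0}; S={0↦4, 1↦clo(λx. (x x), {loop↦0}), 2↦clo(λx. (x x), {loop↦0}), 3↦clo(λx. (x x), {loop↦0})}; K=[fun]⟩
step 14: ⟨C=(x x); E={x↦4, loop↦0}; S={0↦4, 1↦clo(λx. (x x), {loop↦0}), 2↦clo(λx. (x x), {loop↦0}), 3↦clo(λx. (x x), {loop↦0}), 4↦clo(λx. (x x), {loop↦0})}; K=∅⟩
→ 14 transitions taken and the configuration is still not final: no result within 14 steps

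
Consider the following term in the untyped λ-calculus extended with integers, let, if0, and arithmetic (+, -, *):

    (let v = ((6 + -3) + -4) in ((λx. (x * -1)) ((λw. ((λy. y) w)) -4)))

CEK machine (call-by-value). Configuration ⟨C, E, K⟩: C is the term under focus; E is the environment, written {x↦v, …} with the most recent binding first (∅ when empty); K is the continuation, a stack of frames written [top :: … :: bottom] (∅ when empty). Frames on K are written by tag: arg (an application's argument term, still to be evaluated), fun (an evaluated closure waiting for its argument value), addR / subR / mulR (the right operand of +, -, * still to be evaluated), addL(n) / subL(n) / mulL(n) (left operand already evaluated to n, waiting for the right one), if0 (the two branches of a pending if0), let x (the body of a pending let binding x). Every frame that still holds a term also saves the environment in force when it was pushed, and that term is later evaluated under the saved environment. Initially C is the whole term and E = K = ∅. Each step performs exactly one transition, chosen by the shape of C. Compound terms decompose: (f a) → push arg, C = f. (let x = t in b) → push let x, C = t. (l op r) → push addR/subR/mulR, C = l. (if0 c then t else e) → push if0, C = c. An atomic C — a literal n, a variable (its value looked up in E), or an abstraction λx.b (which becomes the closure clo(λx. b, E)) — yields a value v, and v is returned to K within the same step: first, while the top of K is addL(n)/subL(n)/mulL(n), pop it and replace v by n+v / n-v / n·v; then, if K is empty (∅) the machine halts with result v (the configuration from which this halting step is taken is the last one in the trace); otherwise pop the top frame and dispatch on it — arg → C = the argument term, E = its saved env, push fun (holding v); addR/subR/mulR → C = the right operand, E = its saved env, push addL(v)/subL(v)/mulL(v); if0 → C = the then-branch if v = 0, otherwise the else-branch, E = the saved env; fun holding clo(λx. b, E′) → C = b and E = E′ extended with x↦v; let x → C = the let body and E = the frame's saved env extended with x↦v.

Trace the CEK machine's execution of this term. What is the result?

Answer: 4

Derivation:
step 0: [C=(let v = ((6 + -3) + -4) in ((λx. (x * -1)) ((λw. ((λy. y) w)) -4))) | E=∅ | K=∅]
step 1: [C=((6 + -3) + -4) | E=∅ | K=[let v]]
step 2: [C=(6 + -3) | E=∅ | K=[addR :: let v]]
step 3: [C=6 | E=∅ | K=[addR :: addR :: let v]]
step 4: [C=-3 | E=∅ | K=[addL(6) :: addR :: let v]]
step 5: [C=-4 | E=∅ | K=[addL(3) :: let v]]
step 6: [C=((λx. (x * -1)) ((λw. ((λy. y) w)) -4)) | E={v↦-1} | K=∅]
step 7: [C=(λx. (x * -1)) | E={v↦-1} | K=[arg]]
step 8: [C=((λw. ((λy. y) w)) -4) | E={v↦-1} | K=[fun]]
step 9: [C=(λw. ((λy. y) w)) | E={v↦-1} | K=[arg :: fun]]
step 10: [C=-4 | E={v↦-1} | K=[fun :: fun]]
step 11: [C=((λy. y) w) | E={w↦-4, v↦-1} | K=[fun]]
step 12: [C=(λy. y) | E={w↦-4, v↦-1} | K=[arg :: fun]]
step 13: [C=w | E={w↦-4, v↦-1} | K=[fun :: fun]]
step 14: [C=y | E={y↦-4, w↦-4, v↦-1} | K=[fun]]
step 15: [C=(x * -1) | E={x↦-4, v↦-1} | K=∅]
step 16: [C=x | E={x↦-4, v↦-1} | K=[mulR]]
step 17: [C=-1 | E={x↦-4, v↦-1} | K=[mulL(-4)]]
→ final value 4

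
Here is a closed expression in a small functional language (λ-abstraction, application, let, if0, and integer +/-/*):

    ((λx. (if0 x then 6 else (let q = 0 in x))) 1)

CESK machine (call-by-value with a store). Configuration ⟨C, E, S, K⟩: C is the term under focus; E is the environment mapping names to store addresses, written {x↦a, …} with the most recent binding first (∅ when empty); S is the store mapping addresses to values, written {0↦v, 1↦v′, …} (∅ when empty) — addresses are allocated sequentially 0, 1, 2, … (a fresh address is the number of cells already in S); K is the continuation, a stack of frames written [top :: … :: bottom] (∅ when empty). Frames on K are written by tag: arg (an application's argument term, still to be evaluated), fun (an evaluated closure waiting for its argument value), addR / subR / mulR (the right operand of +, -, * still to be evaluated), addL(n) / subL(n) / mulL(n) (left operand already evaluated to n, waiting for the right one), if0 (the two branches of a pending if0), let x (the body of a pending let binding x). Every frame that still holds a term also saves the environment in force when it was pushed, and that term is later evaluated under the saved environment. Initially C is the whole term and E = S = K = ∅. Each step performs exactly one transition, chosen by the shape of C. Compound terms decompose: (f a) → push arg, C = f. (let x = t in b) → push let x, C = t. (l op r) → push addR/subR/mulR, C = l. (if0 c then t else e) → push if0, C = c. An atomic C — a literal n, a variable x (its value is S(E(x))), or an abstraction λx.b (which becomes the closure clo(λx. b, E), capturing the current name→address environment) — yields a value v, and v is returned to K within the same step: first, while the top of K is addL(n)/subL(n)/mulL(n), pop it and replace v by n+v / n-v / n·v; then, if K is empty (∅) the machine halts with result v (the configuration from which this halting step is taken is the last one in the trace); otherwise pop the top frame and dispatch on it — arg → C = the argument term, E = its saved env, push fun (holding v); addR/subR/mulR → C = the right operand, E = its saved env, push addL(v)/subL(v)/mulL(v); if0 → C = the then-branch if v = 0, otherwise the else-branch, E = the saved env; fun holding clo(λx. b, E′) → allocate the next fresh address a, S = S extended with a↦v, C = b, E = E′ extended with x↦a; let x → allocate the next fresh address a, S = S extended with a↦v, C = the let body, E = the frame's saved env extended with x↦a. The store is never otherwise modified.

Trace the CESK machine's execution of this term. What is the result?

step 0: ⟨C=((λx. (if0 x then 6 else (let q = 0 in x))) 1); E=∅; S=∅; K=∅⟩
step 1: ⟨C=(λx. (if0 x then 6 else (let q = 0 in x))); E=∅; S=∅; K=[arg]⟩
step 2: ⟨C=1; E=∅; S=∅; K=[fun]⟩
step 3: ⟨C=(if0 x then 6 else (let q = 0 in x)); E={x↦0}; S={0↦1}; K=∅⟩
step 4: ⟨C=x; E={x↦0}; S={0↦1}; K=[if0]⟩
step 5: ⟨C=(let q = 0 in x); E={x↦0}; S={0↦1}; K=∅⟩
step 6: ⟨C=0; E={x↦0}; S={0↦1}; K=[let q]⟩
step 7: ⟨C=x; E={q↦1, x↦0}; S={0↦1, 1↦0}; K=∅⟩
→ final value 1

Answer: 1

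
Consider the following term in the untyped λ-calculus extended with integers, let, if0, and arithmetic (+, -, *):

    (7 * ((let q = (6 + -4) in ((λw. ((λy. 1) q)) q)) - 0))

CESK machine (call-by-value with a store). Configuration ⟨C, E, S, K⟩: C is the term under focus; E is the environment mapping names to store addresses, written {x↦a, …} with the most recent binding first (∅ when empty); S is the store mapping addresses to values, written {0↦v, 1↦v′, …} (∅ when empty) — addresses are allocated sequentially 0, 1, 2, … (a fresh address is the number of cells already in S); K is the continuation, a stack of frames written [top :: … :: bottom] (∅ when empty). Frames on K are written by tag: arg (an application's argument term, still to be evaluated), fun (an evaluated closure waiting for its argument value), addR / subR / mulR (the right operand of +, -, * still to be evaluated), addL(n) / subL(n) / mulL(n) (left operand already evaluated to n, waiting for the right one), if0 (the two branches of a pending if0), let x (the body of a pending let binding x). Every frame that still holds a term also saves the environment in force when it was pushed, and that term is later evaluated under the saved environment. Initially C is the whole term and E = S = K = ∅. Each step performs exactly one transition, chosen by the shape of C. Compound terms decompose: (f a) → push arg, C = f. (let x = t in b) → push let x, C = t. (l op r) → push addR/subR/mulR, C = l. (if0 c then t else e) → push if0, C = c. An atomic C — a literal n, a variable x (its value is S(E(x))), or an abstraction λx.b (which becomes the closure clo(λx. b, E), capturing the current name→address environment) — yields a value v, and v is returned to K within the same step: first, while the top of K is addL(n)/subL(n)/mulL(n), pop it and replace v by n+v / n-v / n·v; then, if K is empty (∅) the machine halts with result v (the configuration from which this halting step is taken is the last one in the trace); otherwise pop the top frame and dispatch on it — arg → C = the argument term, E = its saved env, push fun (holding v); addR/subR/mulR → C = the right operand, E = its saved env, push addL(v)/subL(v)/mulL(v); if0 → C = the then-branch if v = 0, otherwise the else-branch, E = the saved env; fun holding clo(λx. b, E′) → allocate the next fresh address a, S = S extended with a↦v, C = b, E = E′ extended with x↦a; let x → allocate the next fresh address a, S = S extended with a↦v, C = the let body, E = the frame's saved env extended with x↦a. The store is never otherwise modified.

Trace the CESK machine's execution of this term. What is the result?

Answer: 7

Derivation:
step 0: <C=(7 * ((let q = (6 + -4) in ((λw. ((λy. 1) q)) q)) - 0)), E=∅, S=∅, K=∅>
step 1: <C=7, E=∅, S=∅, K=[mulR]>
step 2: <C=((let q = (6 + -4) in ((λw. ((λy. 1) q)) q)) - 0), E=∅, S=∅, K=[mulL(7)]>
step 3: <C=(let q = (6 + -4) in ((λw. ((λy. 1) q)) q)), E=∅, S=∅, K=[subR :: mulL(7)]>
step 4: <C=(6 + -4), E=∅, S=∅, K=[let q :: subR :: mulL(7)]>
step 5: <C=6, E=∅, S=∅, K=[addR :: let q :: subR :: mulL(7)]>
step 6: <C=-4, E=∅, S=∅, K=[addL(6) :: let q :: subR :: mulL(7)]>
step 7: <C=((λw. ((λy. 1) q)) q), E={q↦0}, S={0↦2}, K=[subR :: mulL(7)]>
step 8: <C=(λw. ((λy. 1) q)), E={q↦0}, S={0↦2}, K=[arg :: subR :: mulL(7)]>
step 9: <C=q, E={q↦0}, S={0↦2}, K=[fun :: subR :: mulL(7)]>
step 10: <C=((λy. 1) q), E={w↦1, q↦0}, S={0↦2, 1↦2}, K=[subR :: mulL(7)]>
step 11: <C=(λy. 1), E={w↦1, q↦0}, S={0↦2, 1↦2}, K=[arg :: subR :: mulL(7)]>
step 12: <C=q, E={w↦1, q↦0}, S={0↦2, 1↦2}, K=[fun :: subR :: mulL(7)]>
step 13: <C=1, E={y↦2, w↦1, q↦0}, S={0↦2, 1↦2, 2↦2}, K=[subR :: mulL(7)]>
step 14: <C=0, E=∅, S={0↦2, 1↦2, 2↦2}, K=[subL(1) :: mulL(7)]>
→ final value 7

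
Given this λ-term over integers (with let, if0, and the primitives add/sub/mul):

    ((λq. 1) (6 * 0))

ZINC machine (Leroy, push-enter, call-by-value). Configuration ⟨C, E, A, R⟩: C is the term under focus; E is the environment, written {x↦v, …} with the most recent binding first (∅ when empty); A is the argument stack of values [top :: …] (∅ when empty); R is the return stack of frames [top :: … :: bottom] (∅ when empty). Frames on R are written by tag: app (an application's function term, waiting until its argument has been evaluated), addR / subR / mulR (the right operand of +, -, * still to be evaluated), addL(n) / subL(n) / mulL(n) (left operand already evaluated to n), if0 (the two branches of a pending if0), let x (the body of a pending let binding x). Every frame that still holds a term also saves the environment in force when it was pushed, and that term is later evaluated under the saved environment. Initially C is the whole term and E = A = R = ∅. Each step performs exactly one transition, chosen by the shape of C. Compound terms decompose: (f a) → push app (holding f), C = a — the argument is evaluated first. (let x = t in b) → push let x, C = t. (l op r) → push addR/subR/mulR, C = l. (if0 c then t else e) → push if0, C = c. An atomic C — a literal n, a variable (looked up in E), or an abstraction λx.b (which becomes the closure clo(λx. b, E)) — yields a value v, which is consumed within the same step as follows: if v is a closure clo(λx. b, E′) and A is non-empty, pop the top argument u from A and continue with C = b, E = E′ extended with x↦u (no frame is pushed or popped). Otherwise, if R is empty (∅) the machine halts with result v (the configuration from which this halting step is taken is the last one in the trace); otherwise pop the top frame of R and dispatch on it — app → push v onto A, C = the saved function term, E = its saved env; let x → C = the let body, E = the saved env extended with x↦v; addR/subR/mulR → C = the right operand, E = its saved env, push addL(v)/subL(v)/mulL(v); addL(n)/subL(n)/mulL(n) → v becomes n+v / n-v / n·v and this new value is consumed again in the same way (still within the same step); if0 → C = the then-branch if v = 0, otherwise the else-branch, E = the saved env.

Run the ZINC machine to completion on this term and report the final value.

Answer: 1

Derivation:
step 0: [C=((λq. 1) (6 * 0)) | E=∅ | A=∅ | R=∅]
step 1: [C=(6 * 0) | E=∅ | A=∅ | R=[app]]
step 2: [C=6 | E=∅ | A=∅ | R=[mulR :: app]]
step 3: [C=0 | E=∅ | A=∅ | R=[mulL(6) :: app]]
step 4: [C=(λq. 1) | E=∅ | A=[0] | R=∅]
step 5: [C=1 | E={q↦0} | A=∅ | R=∅]
→ final value 1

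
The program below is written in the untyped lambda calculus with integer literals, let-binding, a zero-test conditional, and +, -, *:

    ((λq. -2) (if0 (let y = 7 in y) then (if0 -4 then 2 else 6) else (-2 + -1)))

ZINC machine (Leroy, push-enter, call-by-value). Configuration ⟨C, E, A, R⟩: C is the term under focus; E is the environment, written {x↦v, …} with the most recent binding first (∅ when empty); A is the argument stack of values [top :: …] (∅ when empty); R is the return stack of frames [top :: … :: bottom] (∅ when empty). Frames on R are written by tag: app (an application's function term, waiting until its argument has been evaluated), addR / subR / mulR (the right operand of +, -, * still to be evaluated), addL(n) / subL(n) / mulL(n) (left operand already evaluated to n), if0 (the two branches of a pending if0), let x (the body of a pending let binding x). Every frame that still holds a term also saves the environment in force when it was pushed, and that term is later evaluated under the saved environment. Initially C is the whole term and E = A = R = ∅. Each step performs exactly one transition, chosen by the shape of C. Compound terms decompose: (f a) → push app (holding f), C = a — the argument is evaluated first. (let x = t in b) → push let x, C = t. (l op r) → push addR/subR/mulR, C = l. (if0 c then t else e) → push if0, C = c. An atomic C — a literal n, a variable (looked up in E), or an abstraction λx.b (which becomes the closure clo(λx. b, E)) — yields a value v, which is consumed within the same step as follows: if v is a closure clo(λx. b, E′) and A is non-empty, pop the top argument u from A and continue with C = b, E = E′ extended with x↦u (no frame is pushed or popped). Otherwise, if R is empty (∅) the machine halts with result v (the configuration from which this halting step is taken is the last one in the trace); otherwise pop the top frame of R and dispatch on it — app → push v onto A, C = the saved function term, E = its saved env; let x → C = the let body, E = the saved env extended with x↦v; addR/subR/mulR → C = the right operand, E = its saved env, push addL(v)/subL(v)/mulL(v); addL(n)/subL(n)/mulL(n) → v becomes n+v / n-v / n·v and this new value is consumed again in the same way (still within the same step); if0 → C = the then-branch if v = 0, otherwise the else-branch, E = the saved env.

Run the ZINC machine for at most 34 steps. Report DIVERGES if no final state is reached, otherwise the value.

[0] [C=((λq. -2) (if0 (let y = 7 in y) then (if0 -4 then 2 else 6) else (-2 + -1))) | E=∅ | A=∅ | R=∅]
[1] [C=(if0 (let y = 7 in y) then (if0 -4 then 2 else 6) else (-2 + -1)) | E=∅ | A=∅ | R=[app]]
[2] [C=(let y = 7 in y) | E=∅ | A=∅ | R=[if0 :: app]]
[3] [C=7 | E=∅ | A=∅ | R=[let y :: if0 :: app]]
[4] [C=y | E={y↦7} | A=∅ | R=[if0 :: app]]
[5] [C=(-2 + -1) | E=∅ | A=∅ | R=[app]]
[6] [C=-2 | E=∅ | A=∅ | R=[addR :: app]]
[7] [C=-1 | E=∅ | A=∅ | R=[addL(-2) :: app]]
[8] [C=(λq. -2) | E=∅ | A=[-3] | R=∅]
[9] [C=-2 | E={q↦-3} | A=∅ | R=∅]
→ final value -2

Answer: -2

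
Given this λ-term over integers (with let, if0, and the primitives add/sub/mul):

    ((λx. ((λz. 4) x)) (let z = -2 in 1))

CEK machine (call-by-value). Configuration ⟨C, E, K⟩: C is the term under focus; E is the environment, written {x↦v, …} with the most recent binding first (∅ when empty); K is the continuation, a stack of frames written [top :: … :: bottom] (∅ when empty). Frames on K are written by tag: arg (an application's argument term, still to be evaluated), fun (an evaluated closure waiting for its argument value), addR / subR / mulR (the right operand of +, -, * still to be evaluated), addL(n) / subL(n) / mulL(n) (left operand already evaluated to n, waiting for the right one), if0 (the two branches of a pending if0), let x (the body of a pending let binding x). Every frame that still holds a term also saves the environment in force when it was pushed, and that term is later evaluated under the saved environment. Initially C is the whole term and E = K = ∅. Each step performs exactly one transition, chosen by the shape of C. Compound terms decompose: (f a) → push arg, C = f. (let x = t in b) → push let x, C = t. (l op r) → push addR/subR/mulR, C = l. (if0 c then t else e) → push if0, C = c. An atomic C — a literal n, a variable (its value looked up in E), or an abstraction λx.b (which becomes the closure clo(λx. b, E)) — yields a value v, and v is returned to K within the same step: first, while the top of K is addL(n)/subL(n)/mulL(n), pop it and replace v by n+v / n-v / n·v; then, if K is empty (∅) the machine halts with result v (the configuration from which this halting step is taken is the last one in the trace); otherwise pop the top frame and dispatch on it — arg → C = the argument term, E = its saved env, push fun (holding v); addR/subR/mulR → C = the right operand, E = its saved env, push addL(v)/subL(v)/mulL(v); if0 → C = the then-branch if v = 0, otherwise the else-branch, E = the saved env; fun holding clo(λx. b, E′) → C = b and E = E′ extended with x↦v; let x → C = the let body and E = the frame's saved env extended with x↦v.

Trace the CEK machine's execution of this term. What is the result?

Answer: 4

Derivation:
t=0: [C=((λx. ((λz. 4) x)) (let z = -2 in 1)) | E=∅ | K=∅]
t=1: [C=(λx. ((λz. 4) x)) | E=∅ | K=[arg]]
t=2: [C=(let z = -2 in 1) | E=∅ | K=[fun]]
t=3: [C=-2 | E=∅ | K=[let z :: fun]]
t=4: [C=1 | E={z↦-2} | K=[fun]]
t=5: [C=((λz. 4) x) | E={x↦1} | K=∅]
t=6: [C=(λz. 4) | E={x↦1} | K=[arg]]
t=7: [C=x | E={x↦1} | K=[fun]]
t=8: [C=4 | E={z↦1, x↦1} | K=∅]
→ final value 4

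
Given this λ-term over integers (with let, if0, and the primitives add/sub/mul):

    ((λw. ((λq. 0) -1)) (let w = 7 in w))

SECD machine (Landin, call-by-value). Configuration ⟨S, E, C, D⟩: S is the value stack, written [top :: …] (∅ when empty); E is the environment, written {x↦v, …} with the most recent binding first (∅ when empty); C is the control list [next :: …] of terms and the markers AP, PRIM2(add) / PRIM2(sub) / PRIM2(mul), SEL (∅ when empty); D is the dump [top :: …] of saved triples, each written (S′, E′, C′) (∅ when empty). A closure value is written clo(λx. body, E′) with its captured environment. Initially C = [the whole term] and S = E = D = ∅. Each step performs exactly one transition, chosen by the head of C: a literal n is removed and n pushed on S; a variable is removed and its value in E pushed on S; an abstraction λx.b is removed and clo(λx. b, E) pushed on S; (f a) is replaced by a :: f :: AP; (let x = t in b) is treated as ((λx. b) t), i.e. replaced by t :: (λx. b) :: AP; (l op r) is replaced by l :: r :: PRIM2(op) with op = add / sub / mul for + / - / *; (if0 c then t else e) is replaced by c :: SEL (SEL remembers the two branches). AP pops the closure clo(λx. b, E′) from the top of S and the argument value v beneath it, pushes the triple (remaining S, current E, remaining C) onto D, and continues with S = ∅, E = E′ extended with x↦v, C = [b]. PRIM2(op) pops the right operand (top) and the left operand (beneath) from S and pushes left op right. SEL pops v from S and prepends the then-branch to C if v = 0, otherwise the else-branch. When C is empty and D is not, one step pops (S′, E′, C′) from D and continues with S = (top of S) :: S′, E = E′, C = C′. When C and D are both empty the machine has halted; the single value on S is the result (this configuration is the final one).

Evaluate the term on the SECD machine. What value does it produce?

step 0: ⟨S=∅; E=∅; C=[((λw. ((λq. 0) -1)) (let w = 7 in w))]; D=∅⟩
step 1: ⟨S=∅; E=∅; C=[(let w = 7 in w) :: (λw. ((λq. 0) -1)) :: AP]; D=∅⟩
step 2: ⟨S=∅; E=∅; C=[7 :: (λw. w) :: AP :: (λw. ((λq. 0) -1)) :: AP]; D=∅⟩
step 3: ⟨S=[7]; E=∅; C=[(λw. w) :: AP :: (λw. ((λq. 0) -1)) :: AP]; D=∅⟩
step 4: ⟨S=[clo(λw. w, ∅) :: 7]; E=∅; C=[AP :: (λw. ((λq. 0) -1)) :: AP]; D=∅⟩
step 5: ⟨S=∅; E={w↦7}; C=[w]; D=[(∅, ∅, [(λw. ((λq. 0) -1)) :: AP])]⟩
step 6: ⟨S=[7]; E={w↦7}; C=∅; D=[(∅, ∅, [(λw. ((λq. 0) -1)) :: AP])]⟩
step 7: ⟨S=[7]; E=∅; C=[(λw. ((λq. 0) -1)) :: AP]; D=∅⟩
step 8: ⟨S=[clo(λw. ((λq. 0) -1), ∅) :: 7]; E=∅; C=[AP]; D=∅⟩
step 9: ⟨S=∅; E={w↦7}; C=[((λq. 0) -1)]; D=[(∅, ∅, ∅)]⟩
step 10: ⟨S=∅; E={w↦7}; C=[-1 :: (λq. 0) :: AP]; D=[(∅, ∅, ∅)]⟩
step 11: ⟨S=[-1]; E={w↦7}; C=[(λq. 0) :: AP]; D=[(∅, ∅, ∅)]⟩
step 12: ⟨S=[clo(λq. 0, {w↦7}) :: -1]; E={w↦7}; C=[AP]; D=[(∅, ∅, ∅)]⟩
step 13: ⟨S=∅; E={q↦-1, w↦7}; C=[0]; D=[(∅, {w↦7}, ∅) :: (∅, ∅, ∅)]⟩
step 14: ⟨S=[0]; E={q↦-1, w↦7}; C=∅; D=[(∅, {w↦7}, ∅) :: (∅, ∅, ∅)]⟩
step 15: ⟨S=[0]; E={w↦7}; C=∅; D=[(∅, ∅, ∅)]⟩
step 16: ⟨S=[0]; E=∅; C=∅; D=∅⟩
→ final value 0

Answer: 0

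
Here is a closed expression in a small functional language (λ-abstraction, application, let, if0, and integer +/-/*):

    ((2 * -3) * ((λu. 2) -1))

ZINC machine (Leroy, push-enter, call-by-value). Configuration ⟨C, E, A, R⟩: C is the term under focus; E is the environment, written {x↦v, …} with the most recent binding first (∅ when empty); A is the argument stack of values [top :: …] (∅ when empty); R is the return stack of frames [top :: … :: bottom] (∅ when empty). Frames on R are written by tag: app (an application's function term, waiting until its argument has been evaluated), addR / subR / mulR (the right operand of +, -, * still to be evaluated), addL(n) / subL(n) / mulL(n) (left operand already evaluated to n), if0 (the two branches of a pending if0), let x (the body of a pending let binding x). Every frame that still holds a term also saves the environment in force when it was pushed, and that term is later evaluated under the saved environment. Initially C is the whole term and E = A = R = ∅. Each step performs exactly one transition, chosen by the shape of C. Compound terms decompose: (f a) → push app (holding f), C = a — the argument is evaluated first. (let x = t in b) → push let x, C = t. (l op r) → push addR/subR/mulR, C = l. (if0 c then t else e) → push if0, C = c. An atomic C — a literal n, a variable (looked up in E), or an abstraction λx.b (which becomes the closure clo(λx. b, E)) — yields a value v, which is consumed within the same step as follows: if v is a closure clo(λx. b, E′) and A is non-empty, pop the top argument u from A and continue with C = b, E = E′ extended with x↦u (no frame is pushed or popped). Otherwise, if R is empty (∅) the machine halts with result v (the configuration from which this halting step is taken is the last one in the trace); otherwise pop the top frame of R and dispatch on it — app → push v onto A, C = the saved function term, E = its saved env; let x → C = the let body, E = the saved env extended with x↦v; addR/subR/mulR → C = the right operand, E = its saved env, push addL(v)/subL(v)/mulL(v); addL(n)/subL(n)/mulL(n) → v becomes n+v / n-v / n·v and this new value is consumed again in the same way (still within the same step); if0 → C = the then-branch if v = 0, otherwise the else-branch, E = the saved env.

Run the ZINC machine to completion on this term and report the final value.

Answer: -12

Execution trace:
step 0: [C=((2 * -3) * ((λu. 2) -1)) | E=∅ | A=∅ | R=∅]
step 1: [C=(2 * -3) | E=∅ | A=∅ | R=[mulR]]
step 2: [C=2 | E=∅ | A=∅ | R=[mulR :: mulR]]
step 3: [C=-3 | E=∅ | A=∅ | R=[mulL(2) :: mulR]]
step 4: [C=((λu. 2) -1) | E=∅ | A=∅ | R=[mulL(-6)]]
step 5: [C=-1 | E=∅ | A=∅ | R=[app :: mulL(-6)]]
step 6: [C=(λu. 2) | E=∅ | A=[-1] | R=[mulL(-6)]]
step 7: [C=2 | E={u↦-1} | A=∅ | R=[mulL(-6)]]
→ final value -12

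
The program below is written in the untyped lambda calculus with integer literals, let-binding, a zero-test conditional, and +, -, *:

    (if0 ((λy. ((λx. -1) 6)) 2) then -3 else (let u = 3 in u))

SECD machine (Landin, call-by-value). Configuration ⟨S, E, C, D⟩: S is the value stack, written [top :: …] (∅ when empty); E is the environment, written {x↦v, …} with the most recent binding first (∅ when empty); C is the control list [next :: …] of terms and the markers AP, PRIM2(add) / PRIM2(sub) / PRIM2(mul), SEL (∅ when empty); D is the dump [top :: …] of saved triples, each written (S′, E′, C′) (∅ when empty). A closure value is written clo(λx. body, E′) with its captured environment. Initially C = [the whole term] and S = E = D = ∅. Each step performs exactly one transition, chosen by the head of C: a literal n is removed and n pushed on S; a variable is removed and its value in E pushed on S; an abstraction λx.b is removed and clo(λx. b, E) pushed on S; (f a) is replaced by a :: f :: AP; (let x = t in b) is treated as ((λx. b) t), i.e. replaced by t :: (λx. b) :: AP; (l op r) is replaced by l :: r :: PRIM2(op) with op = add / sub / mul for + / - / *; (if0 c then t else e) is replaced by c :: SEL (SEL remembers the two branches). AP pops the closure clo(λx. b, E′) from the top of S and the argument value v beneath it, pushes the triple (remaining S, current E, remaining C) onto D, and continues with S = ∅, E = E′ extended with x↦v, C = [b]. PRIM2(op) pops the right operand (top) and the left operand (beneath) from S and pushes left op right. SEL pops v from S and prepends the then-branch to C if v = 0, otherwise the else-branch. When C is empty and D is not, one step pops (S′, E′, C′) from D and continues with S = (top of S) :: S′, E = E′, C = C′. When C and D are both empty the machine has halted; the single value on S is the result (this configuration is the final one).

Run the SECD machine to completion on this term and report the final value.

[0] ⟨S=∅; E=∅; C=[(if0 ((λy. ((λx. -1) 6)) 2) then -3 else (let u = 3 in u))]; D=∅⟩
[1] ⟨S=∅; E=∅; C=[((λy. ((λx. -1) 6)) 2) :: SEL]; D=∅⟩
[2] ⟨S=∅; E=∅; C=[2 :: (λy. ((λx. -1) 6)) :: AP :: SEL]; D=∅⟩
[3] ⟨S=[2]; E=∅; C=[(λy. ((λx. -1) 6)) :: AP :: SEL]; D=∅⟩
[4] ⟨S=[clo(λy. ((λx. -1) 6), ∅) :: 2]; E=∅; C=[AP :: SEL]; D=∅⟩
[5] ⟨S=∅; E={y↦2}; C=[((λx. -1) 6)]; D=[(∅, ∅, [SEL])]⟩
[6] ⟨S=∅; E={y↦2}; C=[6 :: (λx. -1) :: AP]; D=[(∅, ∅, [SEL])]⟩
[7] ⟨S=[6]; E={y↦2}; C=[(λx. -1) :: AP]; D=[(∅, ∅, [SEL])]⟩
[8] ⟨S=[clo(λx. -1, {y↦2}) :: 6]; E={y↦2}; C=[AP]; D=[(∅, ∅, [SEL])]⟩
[9] ⟨S=∅; E={x↦6, y↦2}; C=[-1]; D=[(∅, {y↦2}, ∅) :: (∅, ∅, [SEL])]⟩
[10] ⟨S=[-1]; E={x↦6, y↦2}; C=∅; D=[(∅, {y↦2}, ∅) :: (∅, ∅, [SEL])]⟩
[11] ⟨S=[-1]; E={y↦2}; C=∅; D=[(∅, ∅, [SEL])]⟩
[12] ⟨S=[-1]; E=∅; C=[SEL]; D=∅⟩
[13] ⟨S=∅; E=∅; C=[(let u = 3 in u)]; D=∅⟩
[14] ⟨S=∅; E=∅; C=[3 :: (λu. u) :: AP]; D=∅⟩
[15] ⟨S=[3]; E=∅; C=[(λu. u) :: AP]; D=∅⟩
[16] ⟨S=[clo(λu. u, ∅) :: 3]; E=∅; C=[AP]; D=∅⟩
[17] ⟨S=∅; E={u↦3}; C=[u]; D=[(∅, ∅, ∅)]⟩
[18] ⟨S=[3]; E={u↦3}; C=∅; D=[(∅, ∅, ∅)]⟩
[19] ⟨S=[3]; E=∅; C=∅; D=∅⟩
→ final value 3

Answer: 3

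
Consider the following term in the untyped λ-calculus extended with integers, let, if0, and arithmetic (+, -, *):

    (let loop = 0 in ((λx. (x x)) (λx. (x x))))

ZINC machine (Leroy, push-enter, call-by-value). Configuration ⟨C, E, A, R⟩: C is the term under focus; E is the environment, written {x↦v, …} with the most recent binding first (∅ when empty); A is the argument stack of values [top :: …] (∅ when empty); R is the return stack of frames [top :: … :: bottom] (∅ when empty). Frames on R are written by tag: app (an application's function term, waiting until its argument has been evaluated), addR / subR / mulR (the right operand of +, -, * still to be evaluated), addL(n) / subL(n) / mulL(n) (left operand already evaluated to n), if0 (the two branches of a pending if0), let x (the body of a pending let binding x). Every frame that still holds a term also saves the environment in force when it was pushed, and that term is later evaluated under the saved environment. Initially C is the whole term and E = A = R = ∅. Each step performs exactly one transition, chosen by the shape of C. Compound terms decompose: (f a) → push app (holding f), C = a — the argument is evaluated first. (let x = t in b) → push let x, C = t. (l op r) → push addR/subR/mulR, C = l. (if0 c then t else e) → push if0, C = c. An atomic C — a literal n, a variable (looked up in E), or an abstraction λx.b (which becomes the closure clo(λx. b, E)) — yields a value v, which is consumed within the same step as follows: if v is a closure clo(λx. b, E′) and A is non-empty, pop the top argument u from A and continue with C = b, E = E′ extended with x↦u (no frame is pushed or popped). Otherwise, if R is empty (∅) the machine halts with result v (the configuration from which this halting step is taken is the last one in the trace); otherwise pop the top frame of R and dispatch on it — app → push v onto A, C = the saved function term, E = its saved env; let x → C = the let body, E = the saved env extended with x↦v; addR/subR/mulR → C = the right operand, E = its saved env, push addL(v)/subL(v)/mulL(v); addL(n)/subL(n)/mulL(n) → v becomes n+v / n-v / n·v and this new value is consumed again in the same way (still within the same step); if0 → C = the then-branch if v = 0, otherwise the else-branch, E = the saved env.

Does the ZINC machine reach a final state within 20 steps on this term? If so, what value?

Answer: DIVERGES (no final state within 20 steps)

Execution trace:
0. ⟨C=(let loop = 0 in ((λx. (x x)) (λx. (x x)))); E=∅; A=∅; R=∅⟩
1. ⟨C=0; E=∅; A=∅; R=[let loop]⟩
2. ⟨C=((λx. (x x)) (λx. (x x))); E={loop↦0}; A=∅; R=∅⟩
3. ⟨C=(λx. (x x)); E={loop↦0}; A=∅; R=[app]⟩
4. ⟨C=(λx. (x x)); E={loop↦0}; A=[clo(λx. (x x), {loop↦0})]; R=∅⟩
5. ⟨C=(x x); E={x↦clo(λx. (x x), {loop↦0}), loop↦0}; A=∅; R=∅⟩
6. ⟨C=x; E={x↦clo(λx. (x x), {loop↦0}), loop↦0}; A=∅; R=[app]⟩
7. ⟨C=x; E={x↦clo(λx. (x x), {loop↦0}), loop↦0}; A=[clo(λx. (x x), {loop↦0})]; R=∅⟩
… configuration repeats with period 3 (steps 5–7 recur indefinitely) …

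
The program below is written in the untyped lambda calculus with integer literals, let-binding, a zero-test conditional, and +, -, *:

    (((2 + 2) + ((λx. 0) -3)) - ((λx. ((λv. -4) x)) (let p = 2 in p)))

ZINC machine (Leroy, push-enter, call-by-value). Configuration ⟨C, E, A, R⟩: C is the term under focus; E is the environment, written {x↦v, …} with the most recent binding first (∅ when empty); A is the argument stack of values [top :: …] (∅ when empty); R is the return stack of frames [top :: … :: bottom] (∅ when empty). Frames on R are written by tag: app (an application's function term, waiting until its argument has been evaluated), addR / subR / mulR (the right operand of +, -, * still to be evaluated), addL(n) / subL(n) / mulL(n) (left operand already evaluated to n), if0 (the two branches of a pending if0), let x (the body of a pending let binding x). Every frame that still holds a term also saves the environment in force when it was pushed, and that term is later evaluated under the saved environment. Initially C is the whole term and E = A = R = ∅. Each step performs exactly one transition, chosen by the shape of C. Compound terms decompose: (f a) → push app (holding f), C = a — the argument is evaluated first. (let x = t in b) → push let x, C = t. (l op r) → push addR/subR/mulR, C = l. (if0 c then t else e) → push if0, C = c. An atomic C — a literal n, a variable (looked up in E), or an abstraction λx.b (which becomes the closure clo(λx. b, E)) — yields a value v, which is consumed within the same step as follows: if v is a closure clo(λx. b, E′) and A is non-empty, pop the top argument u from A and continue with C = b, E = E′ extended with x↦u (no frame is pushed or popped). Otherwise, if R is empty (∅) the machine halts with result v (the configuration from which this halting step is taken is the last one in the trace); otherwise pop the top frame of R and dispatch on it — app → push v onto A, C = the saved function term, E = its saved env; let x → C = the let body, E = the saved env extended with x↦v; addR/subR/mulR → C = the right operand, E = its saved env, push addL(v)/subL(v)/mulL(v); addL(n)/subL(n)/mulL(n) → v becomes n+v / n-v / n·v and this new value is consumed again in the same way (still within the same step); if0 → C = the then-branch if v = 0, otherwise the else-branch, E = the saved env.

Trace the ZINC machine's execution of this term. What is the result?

[0] [C=(((2 + 2) + ((λx. 0) -3)) - ((λx. ((λv. -4) x)) (let p = 2 in p))) | E=∅ | A=∅ | R=∅]
[1] [C=((2 + 2) + ((λx. 0) -3)) | E=∅ | A=∅ | R=[subR]]
[2] [C=(2 + 2) | E=∅ | A=∅ | R=[addR :: subR]]
[3] [C=2 | E=∅ | A=∅ | R=[addR :: addR :: subR]]
[4] [C=2 | E=∅ | A=∅ | R=[addL(2) :: addR :: subR]]
[5] [C=((λx. 0) -3) | E=∅ | A=∅ | R=[addL(4) :: subR]]
[6] [C=-3 | E=∅ | A=∅ | R=[app :: addL(4) :: subR]]
[7] [C=(λx. 0) | E=∅ | A=[-3] | R=[addL(4) :: subR]]
[8] [C=0 | E={x↦-3} | A=∅ | R=[addL(4) :: subR]]
[9] [C=((λx. ((λv. -4) x)) (let p = 2 in p)) | E=∅ | A=∅ | R=[subL(4)]]
[10] [C=(let p = 2 in p) | E=∅ | A=∅ | R=[app :: subL(4)]]
[11] [C=2 | E=∅ | A=∅ | R=[let p :: app :: subL(4)]]
[12] [C=p | E={p↦2} | A=∅ | R=[app :: subL(4)]]
[13] [C=(λx. ((λv. -4) x)) | E=∅ | A=[2] | R=[subL(4)]]
[14] [C=((λv. -4) x) | E={x↦2} | A=∅ | R=[subL(4)]]
[15] [C=x | E={x↦2} | A=∅ | R=[app :: subL(4)]]
[16] [C=(λv. -4) | E={x↦2} | A=[2] | R=[subL(4)]]
[17] [C=-4 | E={v↦2, x↦2} | A=∅ | R=[subL(4)]]
→ final value 8

Answer: 8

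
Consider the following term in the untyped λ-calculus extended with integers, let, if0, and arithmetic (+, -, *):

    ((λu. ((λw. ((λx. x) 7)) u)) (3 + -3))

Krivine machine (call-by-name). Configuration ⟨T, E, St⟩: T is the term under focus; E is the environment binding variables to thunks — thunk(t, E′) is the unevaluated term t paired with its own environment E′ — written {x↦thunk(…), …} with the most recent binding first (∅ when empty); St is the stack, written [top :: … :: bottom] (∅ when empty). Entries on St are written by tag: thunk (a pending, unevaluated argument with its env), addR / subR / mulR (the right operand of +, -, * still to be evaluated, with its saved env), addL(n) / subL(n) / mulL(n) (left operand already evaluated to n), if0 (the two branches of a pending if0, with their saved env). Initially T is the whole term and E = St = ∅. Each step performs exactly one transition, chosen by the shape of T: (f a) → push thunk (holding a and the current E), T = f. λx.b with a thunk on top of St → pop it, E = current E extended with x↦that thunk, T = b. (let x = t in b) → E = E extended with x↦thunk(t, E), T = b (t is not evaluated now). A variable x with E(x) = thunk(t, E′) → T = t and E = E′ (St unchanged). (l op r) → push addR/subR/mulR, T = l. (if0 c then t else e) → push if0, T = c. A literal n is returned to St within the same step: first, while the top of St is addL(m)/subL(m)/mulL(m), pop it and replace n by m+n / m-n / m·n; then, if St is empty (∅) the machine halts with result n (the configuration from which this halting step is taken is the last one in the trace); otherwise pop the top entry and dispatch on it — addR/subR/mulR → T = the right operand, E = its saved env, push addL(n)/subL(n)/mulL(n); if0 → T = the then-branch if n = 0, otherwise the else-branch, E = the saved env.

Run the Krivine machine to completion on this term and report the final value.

Answer: 7

Execution trace:
0. <T=((λu. ((λw. ((λx. x) 7)) u)) (3 + -3)), E=∅, St=∅>
1. <T=(λu. ((λw. ((λx. x) 7)) u)), E=∅, St=[thunk]>
2. <T=((λw. ((λx. x) 7)) u), E={u↦thunk((3 + -3), ∅)}, St=∅>
3. <T=(λw. ((λx. x) 7)), E={u↦thunk((3 + -3), ∅)}, St=[thunk]>
4. <T=((λx. x) 7), E={w↦thunk(u, {u↦thunk((3 + -3), ∅)}), u↦thunk((3 + -3), ∅)}, St=∅>
5. <T=(λx. x), E={w↦thunk(u, {u↦thunk((3 + -3), ∅)}), u↦thunk((3 + -3), ∅)}, St=[thunk]>
6. <T=x, E={x↦thunk(7, {w↦thunk(u, {u↦thunk((3 + -3), ∅)}), u↦thunk((3 + -3), ∅)}), w↦thunk(u, {u↦thunk((3 + -3), ∅)}), u↦thunk((3 + -3), ∅)}, St=∅>
7. <T=7, E={w↦thunk(u, {u↦thunk((3 + -3), ∅)}), u↦thunk((3 + -3), ∅)}, St=∅>
→ final value 7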